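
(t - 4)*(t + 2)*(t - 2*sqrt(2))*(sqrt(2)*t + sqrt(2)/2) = sqrt(2)*t^4 - 4*t^3 - 3*sqrt(2)*t^3/2 - 9*sqrt(2)*t^2 + 6*t^2 - 4*sqrt(2)*t + 36*t + 16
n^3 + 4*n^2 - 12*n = n*(n - 2)*(n + 6)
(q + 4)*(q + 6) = q^2 + 10*q + 24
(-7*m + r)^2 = 49*m^2 - 14*m*r + r^2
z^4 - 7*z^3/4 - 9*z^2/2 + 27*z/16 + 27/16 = (z - 3)*(z - 3/4)*(z + 1/2)*(z + 3/2)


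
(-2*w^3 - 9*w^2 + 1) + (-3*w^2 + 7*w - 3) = -2*w^3 - 12*w^2 + 7*w - 2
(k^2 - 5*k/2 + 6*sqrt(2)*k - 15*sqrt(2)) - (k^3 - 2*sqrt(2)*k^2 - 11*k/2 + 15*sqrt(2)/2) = -k^3 + k^2 + 2*sqrt(2)*k^2 + 3*k + 6*sqrt(2)*k - 45*sqrt(2)/2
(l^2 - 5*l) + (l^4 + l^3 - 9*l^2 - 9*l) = l^4 + l^3 - 8*l^2 - 14*l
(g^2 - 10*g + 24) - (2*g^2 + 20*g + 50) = -g^2 - 30*g - 26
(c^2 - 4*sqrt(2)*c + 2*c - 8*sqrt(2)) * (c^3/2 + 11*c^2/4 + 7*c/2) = c^5/2 - 2*sqrt(2)*c^4 + 15*c^4/4 - 15*sqrt(2)*c^3 + 9*c^3 - 36*sqrt(2)*c^2 + 7*c^2 - 28*sqrt(2)*c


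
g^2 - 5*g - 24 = (g - 8)*(g + 3)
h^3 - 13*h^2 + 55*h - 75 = (h - 5)^2*(h - 3)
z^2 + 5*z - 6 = (z - 1)*(z + 6)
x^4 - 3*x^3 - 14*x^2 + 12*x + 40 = (x - 5)*(x - 2)*(x + 2)^2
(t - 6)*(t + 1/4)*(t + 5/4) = t^3 - 9*t^2/2 - 139*t/16 - 15/8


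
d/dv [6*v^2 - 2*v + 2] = 12*v - 2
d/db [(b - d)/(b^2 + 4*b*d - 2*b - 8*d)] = (b^2 + 4*b*d - 2*b - 8*d - 2*(b - d)*(b + 2*d - 1))/(b^2 + 4*b*d - 2*b - 8*d)^2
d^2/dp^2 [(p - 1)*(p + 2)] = 2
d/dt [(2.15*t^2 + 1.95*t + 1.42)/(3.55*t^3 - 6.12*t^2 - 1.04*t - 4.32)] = (-7.6325*t^4 - 13.845*t^3 - 5.425*t^2 - 1.1952*t - 6.9472)/(12.6025*t^6 - 43.452*t^5 + 30.0704*t^4 - 17.9424*t^3 + 53.9584*t^2 + 8.9856*t + 18.6624)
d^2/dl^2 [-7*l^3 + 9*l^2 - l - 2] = 18 - 42*l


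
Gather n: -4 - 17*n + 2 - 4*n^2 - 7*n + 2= -4*n^2 - 24*n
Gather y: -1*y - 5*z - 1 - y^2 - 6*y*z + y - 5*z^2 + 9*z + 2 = -y^2 - 6*y*z - 5*z^2 + 4*z + 1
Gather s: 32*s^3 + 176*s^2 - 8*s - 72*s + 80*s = 32*s^3 + 176*s^2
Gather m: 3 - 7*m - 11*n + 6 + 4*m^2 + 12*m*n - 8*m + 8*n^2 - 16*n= 4*m^2 + m*(12*n - 15) + 8*n^2 - 27*n + 9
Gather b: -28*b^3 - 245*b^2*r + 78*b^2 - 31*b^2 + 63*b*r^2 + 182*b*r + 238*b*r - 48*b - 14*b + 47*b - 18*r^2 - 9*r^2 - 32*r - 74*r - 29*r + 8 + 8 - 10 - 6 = -28*b^3 + b^2*(47 - 245*r) + b*(63*r^2 + 420*r - 15) - 27*r^2 - 135*r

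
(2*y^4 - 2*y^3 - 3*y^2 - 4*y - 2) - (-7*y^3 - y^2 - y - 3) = 2*y^4 + 5*y^3 - 2*y^2 - 3*y + 1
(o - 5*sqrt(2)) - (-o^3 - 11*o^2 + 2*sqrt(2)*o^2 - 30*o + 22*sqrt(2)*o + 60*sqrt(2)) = o^3 - 2*sqrt(2)*o^2 + 11*o^2 - 22*sqrt(2)*o + 31*o - 65*sqrt(2)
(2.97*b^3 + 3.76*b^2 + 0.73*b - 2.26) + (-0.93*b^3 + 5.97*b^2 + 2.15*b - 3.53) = 2.04*b^3 + 9.73*b^2 + 2.88*b - 5.79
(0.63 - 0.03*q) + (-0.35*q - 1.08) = -0.38*q - 0.45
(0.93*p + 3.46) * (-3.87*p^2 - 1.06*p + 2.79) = -3.5991*p^3 - 14.376*p^2 - 1.0729*p + 9.6534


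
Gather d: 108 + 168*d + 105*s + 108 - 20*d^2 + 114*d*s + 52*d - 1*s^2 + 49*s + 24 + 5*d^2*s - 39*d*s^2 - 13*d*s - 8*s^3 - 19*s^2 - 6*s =d^2*(5*s - 20) + d*(-39*s^2 + 101*s + 220) - 8*s^3 - 20*s^2 + 148*s + 240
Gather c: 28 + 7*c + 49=7*c + 77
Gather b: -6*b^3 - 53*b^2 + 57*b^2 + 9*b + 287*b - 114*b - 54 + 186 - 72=-6*b^3 + 4*b^2 + 182*b + 60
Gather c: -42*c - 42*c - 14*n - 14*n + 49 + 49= -84*c - 28*n + 98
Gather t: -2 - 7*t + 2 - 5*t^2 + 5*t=-5*t^2 - 2*t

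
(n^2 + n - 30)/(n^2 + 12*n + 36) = (n - 5)/(n + 6)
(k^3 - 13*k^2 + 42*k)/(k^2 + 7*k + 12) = k*(k^2 - 13*k + 42)/(k^2 + 7*k + 12)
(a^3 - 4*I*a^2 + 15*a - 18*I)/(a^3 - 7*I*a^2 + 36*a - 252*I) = (a^2 + 2*I*a + 3)/(a^2 - I*a + 42)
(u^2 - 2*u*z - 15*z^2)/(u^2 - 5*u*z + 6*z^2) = (u^2 - 2*u*z - 15*z^2)/(u^2 - 5*u*z + 6*z^2)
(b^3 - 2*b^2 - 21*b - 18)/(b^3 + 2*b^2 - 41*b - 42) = (b + 3)/(b + 7)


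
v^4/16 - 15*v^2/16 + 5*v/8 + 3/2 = (v/4 + 1/4)*(v/4 + 1)*(v - 3)*(v - 2)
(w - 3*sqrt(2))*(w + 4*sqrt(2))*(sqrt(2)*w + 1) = sqrt(2)*w^3 + 3*w^2 - 23*sqrt(2)*w - 24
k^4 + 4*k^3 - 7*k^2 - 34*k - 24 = (k - 3)*(k + 1)*(k + 2)*(k + 4)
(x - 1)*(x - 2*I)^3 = x^4 - x^3 - 6*I*x^3 - 12*x^2 + 6*I*x^2 + 12*x + 8*I*x - 8*I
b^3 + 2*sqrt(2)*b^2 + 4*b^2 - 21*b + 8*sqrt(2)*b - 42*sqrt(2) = (b - 3)*(b + 7)*(b + 2*sqrt(2))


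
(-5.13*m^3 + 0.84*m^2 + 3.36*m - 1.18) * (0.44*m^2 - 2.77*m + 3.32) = -2.2572*m^5 + 14.5797*m^4 - 17.88*m^3 - 7.0376*m^2 + 14.4238*m - 3.9176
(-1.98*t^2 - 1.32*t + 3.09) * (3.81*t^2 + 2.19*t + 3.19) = -7.5438*t^4 - 9.3654*t^3 + 2.5659*t^2 + 2.5563*t + 9.8571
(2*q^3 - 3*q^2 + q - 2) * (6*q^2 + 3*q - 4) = 12*q^5 - 12*q^4 - 11*q^3 + 3*q^2 - 10*q + 8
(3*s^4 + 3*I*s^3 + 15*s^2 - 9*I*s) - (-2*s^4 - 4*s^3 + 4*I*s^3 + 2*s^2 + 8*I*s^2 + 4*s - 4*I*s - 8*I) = 5*s^4 + 4*s^3 - I*s^3 + 13*s^2 - 8*I*s^2 - 4*s - 5*I*s + 8*I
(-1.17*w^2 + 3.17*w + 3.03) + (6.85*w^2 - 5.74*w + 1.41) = 5.68*w^2 - 2.57*w + 4.44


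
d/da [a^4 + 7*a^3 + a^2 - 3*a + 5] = 4*a^3 + 21*a^2 + 2*a - 3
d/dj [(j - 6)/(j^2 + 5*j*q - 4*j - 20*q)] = (j^2 + 5*j*q - 4*j - 20*q - (j - 6)*(2*j + 5*q - 4))/(j^2 + 5*j*q - 4*j - 20*q)^2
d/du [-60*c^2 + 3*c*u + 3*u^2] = 3*c + 6*u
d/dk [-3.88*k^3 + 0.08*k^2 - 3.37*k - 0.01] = -11.64*k^2 + 0.16*k - 3.37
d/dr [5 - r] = -1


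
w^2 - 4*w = w*(w - 4)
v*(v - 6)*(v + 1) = v^3 - 5*v^2 - 6*v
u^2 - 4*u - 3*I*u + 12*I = (u - 4)*(u - 3*I)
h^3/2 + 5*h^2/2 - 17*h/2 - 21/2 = (h/2 + 1/2)*(h - 3)*(h + 7)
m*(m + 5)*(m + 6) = m^3 + 11*m^2 + 30*m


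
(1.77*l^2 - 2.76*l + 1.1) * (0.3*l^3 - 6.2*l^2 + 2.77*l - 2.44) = 0.531*l^5 - 11.802*l^4 + 22.3449*l^3 - 18.784*l^2 + 9.7814*l - 2.684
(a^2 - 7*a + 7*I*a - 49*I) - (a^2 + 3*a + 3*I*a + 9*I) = -10*a + 4*I*a - 58*I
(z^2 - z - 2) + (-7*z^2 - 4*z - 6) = -6*z^2 - 5*z - 8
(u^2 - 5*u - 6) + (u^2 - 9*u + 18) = 2*u^2 - 14*u + 12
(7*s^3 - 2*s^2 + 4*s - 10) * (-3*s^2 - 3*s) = -21*s^5 - 15*s^4 - 6*s^3 + 18*s^2 + 30*s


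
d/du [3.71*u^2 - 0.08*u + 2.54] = 7.42*u - 0.08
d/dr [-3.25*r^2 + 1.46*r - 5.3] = 1.46 - 6.5*r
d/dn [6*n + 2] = 6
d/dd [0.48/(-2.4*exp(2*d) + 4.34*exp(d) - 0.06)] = (2.304*exp(d) - 2.0832)*exp(d)/(2.4*exp(2*d) - 4.34*exp(d) + 0.06)^2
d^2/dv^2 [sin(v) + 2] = -sin(v)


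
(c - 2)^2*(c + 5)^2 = c^4 + 6*c^3 - 11*c^2 - 60*c + 100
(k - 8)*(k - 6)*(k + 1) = k^3 - 13*k^2 + 34*k + 48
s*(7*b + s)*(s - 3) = 7*b*s^2 - 21*b*s + s^3 - 3*s^2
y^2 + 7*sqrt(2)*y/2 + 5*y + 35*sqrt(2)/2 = (y + 5)*(y + 7*sqrt(2)/2)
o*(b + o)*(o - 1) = b*o^2 - b*o + o^3 - o^2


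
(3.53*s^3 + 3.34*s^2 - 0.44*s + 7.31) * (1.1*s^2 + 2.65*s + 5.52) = 3.883*s^5 + 13.0285*s^4 + 27.8526*s^3 + 25.3118*s^2 + 16.9427*s + 40.3512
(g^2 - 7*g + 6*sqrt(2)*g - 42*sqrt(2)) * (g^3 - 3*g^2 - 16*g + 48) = g^5 - 10*g^4 + 6*sqrt(2)*g^4 - 60*sqrt(2)*g^3 + 5*g^3 + 30*sqrt(2)*g^2 + 160*g^2 - 336*g + 960*sqrt(2)*g - 2016*sqrt(2)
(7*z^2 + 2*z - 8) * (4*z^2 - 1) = 28*z^4 + 8*z^3 - 39*z^2 - 2*z + 8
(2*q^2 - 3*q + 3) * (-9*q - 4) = -18*q^3 + 19*q^2 - 15*q - 12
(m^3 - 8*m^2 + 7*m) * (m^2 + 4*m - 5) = m^5 - 4*m^4 - 30*m^3 + 68*m^2 - 35*m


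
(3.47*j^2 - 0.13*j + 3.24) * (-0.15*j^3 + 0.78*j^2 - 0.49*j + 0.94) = -0.5205*j^5 + 2.7261*j^4 - 2.2877*j^3 + 5.8527*j^2 - 1.7098*j + 3.0456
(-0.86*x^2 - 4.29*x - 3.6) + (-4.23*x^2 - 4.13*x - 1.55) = -5.09*x^2 - 8.42*x - 5.15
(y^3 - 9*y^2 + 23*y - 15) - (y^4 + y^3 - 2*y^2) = -y^4 - 7*y^2 + 23*y - 15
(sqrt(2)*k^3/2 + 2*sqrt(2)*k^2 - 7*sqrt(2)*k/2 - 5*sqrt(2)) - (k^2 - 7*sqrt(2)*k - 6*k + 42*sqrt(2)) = sqrt(2)*k^3/2 - k^2 + 2*sqrt(2)*k^2 + 7*sqrt(2)*k/2 + 6*k - 47*sqrt(2)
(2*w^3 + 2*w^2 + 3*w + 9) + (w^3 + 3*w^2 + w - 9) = 3*w^3 + 5*w^2 + 4*w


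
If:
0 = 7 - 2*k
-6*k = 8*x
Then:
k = 7/2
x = -21/8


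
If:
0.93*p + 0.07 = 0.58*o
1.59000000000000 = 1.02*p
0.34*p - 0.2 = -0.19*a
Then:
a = -1.74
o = 2.62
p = 1.56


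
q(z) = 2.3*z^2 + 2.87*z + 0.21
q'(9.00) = 44.27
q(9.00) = 212.34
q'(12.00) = 58.07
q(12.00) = 365.85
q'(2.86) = 16.03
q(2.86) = 27.23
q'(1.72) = 10.78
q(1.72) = 11.95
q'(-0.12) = 2.32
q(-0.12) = -0.10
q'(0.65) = 5.86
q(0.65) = 3.05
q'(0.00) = 2.87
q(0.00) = 0.21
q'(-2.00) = -6.33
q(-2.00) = 3.67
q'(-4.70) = -18.75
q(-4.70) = 37.53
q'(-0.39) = 1.08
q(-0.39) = -0.56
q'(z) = 4.6*z + 2.87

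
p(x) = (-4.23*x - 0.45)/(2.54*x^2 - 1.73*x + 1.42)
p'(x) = (1.73 - 5.08*x)*(-4.23*x - 0.45)/(2.54*x^2 - 1.73*x + 1.42)^2 - 4.23/(2.54*x^2 - 1.73*x + 1.42)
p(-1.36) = 0.63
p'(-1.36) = 0.14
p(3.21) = -0.64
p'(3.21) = 0.23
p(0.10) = -0.69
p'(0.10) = -3.98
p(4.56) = -0.43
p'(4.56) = 0.11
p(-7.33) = 0.20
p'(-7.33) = 0.02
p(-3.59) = 0.37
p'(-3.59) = 0.08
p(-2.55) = 0.46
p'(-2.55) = 0.11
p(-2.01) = 0.53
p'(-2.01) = 0.14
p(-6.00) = 0.24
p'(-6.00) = 0.03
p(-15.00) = 0.11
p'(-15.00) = 0.01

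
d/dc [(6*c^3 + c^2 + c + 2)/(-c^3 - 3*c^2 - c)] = (-17*c^4 - 10*c^3 + 8*c^2 + 12*c + 2)/(c^2*(c^4 + 6*c^3 + 11*c^2 + 6*c + 1))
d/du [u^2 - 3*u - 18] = 2*u - 3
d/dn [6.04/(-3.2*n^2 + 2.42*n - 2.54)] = (38.656*n - 14.6168)/(3.2*n^2 - 2.42*n + 2.54)^2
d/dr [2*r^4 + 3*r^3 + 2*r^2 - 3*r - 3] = 8*r^3 + 9*r^2 + 4*r - 3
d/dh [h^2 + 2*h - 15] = 2*h + 2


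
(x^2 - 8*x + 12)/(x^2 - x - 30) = (x - 2)/(x + 5)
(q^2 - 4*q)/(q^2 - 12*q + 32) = q/(q - 8)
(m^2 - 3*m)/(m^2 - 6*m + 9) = m/(m - 3)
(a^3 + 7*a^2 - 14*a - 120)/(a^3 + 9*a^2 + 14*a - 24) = (a^2 + a - 20)/(a^2 + 3*a - 4)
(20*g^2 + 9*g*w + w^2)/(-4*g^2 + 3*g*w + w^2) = (5*g + w)/(-g + w)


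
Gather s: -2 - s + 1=-s - 1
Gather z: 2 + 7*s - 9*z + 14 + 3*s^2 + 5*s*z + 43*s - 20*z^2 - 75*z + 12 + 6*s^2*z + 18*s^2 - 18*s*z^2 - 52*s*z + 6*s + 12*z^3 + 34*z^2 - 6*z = 21*s^2 + 56*s + 12*z^3 + z^2*(14 - 18*s) + z*(6*s^2 - 47*s - 90) + 28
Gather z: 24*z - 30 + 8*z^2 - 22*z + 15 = 8*z^2 + 2*z - 15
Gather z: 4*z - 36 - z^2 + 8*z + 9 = -z^2 + 12*z - 27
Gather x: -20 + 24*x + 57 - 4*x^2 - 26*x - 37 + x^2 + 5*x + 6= -3*x^2 + 3*x + 6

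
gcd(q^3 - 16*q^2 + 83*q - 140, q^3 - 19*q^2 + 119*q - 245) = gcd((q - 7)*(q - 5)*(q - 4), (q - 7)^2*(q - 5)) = q^2 - 12*q + 35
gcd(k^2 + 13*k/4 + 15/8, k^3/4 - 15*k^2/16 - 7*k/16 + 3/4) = 1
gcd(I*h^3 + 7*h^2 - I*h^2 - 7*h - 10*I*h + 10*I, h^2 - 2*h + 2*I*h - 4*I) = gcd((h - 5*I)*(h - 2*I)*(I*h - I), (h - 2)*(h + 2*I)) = 1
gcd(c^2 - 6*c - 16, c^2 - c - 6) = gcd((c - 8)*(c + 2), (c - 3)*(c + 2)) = c + 2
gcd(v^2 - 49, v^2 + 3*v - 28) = v + 7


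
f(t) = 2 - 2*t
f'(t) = -2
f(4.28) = -6.56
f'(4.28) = -2.00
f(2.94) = -3.88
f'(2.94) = -2.00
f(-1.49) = 4.98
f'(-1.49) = -2.00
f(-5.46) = 12.92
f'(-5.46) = -2.00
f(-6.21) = 14.42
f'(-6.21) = -2.00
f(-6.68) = 15.36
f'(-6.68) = -2.00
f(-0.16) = 2.32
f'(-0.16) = -2.00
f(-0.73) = 3.46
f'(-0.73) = -2.00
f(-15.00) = 32.00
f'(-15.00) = -2.00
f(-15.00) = 32.00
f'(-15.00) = -2.00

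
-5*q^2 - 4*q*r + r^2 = (-5*q + r)*(q + r)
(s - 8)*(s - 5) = s^2 - 13*s + 40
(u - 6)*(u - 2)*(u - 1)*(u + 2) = u^4 - 7*u^3 + 2*u^2 + 28*u - 24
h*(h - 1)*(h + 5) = h^3 + 4*h^2 - 5*h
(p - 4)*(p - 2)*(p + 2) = p^3 - 4*p^2 - 4*p + 16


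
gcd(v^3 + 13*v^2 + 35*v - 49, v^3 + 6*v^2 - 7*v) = v^2 + 6*v - 7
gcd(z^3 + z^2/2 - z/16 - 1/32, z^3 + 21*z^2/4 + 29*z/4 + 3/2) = z + 1/4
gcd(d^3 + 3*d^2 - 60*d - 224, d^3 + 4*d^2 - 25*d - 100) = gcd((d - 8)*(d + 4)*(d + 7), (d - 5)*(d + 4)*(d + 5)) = d + 4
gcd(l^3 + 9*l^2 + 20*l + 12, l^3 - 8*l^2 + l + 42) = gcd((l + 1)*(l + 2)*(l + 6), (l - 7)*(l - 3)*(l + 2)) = l + 2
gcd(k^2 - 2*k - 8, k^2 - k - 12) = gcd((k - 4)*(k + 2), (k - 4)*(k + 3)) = k - 4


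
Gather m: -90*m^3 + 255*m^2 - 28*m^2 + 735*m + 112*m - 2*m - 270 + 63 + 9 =-90*m^3 + 227*m^2 + 845*m - 198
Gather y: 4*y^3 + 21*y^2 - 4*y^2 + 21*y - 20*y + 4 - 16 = 4*y^3 + 17*y^2 + y - 12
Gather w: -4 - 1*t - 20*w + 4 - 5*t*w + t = w*(-5*t - 20)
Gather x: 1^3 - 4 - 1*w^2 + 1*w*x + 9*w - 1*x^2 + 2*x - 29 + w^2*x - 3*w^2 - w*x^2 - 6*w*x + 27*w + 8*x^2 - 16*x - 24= -4*w^2 + 36*w + x^2*(7 - w) + x*(w^2 - 5*w - 14) - 56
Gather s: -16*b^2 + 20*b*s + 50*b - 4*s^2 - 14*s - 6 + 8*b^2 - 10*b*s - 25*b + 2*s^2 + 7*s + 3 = -8*b^2 + 25*b - 2*s^2 + s*(10*b - 7) - 3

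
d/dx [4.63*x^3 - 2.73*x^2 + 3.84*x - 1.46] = 13.89*x^2 - 5.46*x + 3.84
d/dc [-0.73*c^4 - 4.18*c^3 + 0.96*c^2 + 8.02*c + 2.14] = -2.92*c^3 - 12.54*c^2 + 1.92*c + 8.02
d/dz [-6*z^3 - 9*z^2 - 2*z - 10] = -18*z^2 - 18*z - 2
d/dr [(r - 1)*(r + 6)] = 2*r + 5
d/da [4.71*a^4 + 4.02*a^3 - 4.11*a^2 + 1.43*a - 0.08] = 18.84*a^3 + 12.06*a^2 - 8.22*a + 1.43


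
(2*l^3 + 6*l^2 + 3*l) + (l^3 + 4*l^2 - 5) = 3*l^3 + 10*l^2 + 3*l - 5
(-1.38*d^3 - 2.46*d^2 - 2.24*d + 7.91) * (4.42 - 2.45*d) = 3.381*d^4 - 0.0725999999999996*d^3 - 5.3852*d^2 - 29.2803*d + 34.9622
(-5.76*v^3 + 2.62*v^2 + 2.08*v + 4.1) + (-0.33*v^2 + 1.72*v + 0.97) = -5.76*v^3 + 2.29*v^2 + 3.8*v + 5.07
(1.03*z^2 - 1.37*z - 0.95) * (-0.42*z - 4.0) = -0.4326*z^3 - 3.5446*z^2 + 5.879*z + 3.8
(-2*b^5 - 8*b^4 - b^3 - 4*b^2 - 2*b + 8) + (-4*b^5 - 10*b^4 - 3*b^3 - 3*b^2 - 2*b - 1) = -6*b^5 - 18*b^4 - 4*b^3 - 7*b^2 - 4*b + 7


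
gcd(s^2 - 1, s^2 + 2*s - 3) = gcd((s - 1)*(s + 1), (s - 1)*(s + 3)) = s - 1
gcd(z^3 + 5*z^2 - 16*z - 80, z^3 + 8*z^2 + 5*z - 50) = z + 5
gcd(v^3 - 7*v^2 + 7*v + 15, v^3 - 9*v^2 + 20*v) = v - 5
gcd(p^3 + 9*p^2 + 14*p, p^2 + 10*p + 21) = p + 7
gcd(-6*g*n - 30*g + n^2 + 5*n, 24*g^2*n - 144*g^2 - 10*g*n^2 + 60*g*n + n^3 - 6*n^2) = 6*g - n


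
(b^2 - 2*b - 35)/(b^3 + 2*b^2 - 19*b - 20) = (b - 7)/(b^2 - 3*b - 4)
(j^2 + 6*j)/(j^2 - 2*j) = (j + 6)/(j - 2)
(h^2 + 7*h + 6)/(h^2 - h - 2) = (h + 6)/(h - 2)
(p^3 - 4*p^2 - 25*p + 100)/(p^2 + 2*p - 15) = (p^2 - 9*p + 20)/(p - 3)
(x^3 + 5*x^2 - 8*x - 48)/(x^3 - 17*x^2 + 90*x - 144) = (x^2 + 8*x + 16)/(x^2 - 14*x + 48)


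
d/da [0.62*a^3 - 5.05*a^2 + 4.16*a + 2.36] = 1.86*a^2 - 10.1*a + 4.16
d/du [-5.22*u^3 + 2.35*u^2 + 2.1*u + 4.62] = -15.66*u^2 + 4.7*u + 2.1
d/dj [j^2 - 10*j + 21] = 2*j - 10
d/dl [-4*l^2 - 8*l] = -8*l - 8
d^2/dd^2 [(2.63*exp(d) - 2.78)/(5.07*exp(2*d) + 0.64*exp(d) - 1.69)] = (67.603887*exp(4*d) - 294.372312*exp(3*d) + 108.146142*exp(2*d) - 93.573576*exp(d) + 4.504695)*exp(d)/(130.323843*exp(6*d) + 49.353408*exp(5*d) - 124.093827*exp(4*d) - 32.640128*exp(3*d) + 41.364609*exp(2*d) + 5.483712*exp(d) - 4.826809)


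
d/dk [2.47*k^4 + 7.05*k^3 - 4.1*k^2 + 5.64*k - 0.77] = 9.88*k^3 + 21.15*k^2 - 8.2*k + 5.64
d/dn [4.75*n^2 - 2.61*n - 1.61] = 9.5*n - 2.61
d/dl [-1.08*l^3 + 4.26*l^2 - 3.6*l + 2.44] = -3.24*l^2 + 8.52*l - 3.6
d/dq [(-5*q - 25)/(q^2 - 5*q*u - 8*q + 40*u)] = 5*(-q^2 + 5*q*u + 8*q - 40*u - (q + 5)*(-2*q + 5*u + 8))/(q^2 - 5*q*u - 8*q + 40*u)^2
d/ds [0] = 0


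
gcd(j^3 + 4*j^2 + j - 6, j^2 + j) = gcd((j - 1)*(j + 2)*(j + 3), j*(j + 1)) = 1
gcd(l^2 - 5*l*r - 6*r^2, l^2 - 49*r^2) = 1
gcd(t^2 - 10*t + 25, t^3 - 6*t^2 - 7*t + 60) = t - 5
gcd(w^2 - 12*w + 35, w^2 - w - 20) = w - 5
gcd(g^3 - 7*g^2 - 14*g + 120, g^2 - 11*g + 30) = g^2 - 11*g + 30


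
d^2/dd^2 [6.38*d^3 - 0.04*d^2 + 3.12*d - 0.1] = 38.28*d - 0.08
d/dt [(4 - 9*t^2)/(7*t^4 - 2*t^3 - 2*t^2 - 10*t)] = 2*(63*t^5 - 9*t^4 - 56*t^3 + 57*t^2 + 8*t + 20)/(t^2*(49*t^6 - 28*t^5 - 24*t^4 - 132*t^3 + 44*t^2 + 40*t + 100))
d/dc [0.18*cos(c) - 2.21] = -0.18*sin(c)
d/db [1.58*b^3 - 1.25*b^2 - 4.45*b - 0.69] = 4.74*b^2 - 2.5*b - 4.45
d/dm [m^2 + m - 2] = 2*m + 1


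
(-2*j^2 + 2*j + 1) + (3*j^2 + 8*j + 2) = j^2 + 10*j + 3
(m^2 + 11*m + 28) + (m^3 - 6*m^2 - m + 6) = m^3 - 5*m^2 + 10*m + 34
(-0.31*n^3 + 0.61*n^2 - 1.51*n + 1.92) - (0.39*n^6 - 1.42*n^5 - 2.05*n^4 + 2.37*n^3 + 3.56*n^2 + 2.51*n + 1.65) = -0.39*n^6 + 1.42*n^5 + 2.05*n^4 - 2.68*n^3 - 2.95*n^2 - 4.02*n + 0.27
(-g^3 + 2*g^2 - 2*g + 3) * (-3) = 3*g^3 - 6*g^2 + 6*g - 9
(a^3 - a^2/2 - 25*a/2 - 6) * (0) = 0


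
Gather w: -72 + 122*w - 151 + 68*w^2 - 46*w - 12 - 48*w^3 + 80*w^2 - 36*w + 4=-48*w^3 + 148*w^2 + 40*w - 231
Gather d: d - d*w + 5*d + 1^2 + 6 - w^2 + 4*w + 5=d*(6 - w) - w^2 + 4*w + 12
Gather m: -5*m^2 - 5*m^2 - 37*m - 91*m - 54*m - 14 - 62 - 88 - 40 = -10*m^2 - 182*m - 204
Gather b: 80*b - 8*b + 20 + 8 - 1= 72*b + 27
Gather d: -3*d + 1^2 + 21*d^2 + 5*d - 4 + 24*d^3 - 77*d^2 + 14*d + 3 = 24*d^3 - 56*d^2 + 16*d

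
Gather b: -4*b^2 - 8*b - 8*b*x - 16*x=-4*b^2 + b*(-8*x - 8) - 16*x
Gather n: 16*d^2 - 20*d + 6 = 16*d^2 - 20*d + 6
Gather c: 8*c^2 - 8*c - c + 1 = 8*c^2 - 9*c + 1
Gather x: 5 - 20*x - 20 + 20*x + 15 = 0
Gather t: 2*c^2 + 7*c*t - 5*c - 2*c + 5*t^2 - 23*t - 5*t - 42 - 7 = 2*c^2 - 7*c + 5*t^2 + t*(7*c - 28) - 49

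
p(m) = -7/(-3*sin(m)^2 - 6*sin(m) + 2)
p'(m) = -7*(6*sin(m)*cos(m) + 6*cos(m))/(-3*sin(m)^2 - 6*sin(m) + 2)^2 = -42*(sin(m) + 1)*cos(m)/(3*sin(m)^2 + 6*sin(m) - 2)^2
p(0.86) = 1.64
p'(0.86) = -2.64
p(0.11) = -5.36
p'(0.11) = -27.20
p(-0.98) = -1.42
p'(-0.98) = -0.16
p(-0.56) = -1.61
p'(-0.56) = -0.89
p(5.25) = -1.42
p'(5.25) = -0.12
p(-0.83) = -1.46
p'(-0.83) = -0.32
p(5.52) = -1.48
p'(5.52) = -0.42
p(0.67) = 2.43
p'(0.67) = -6.42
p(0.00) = -3.50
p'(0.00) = -10.50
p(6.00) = -2.03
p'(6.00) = -2.45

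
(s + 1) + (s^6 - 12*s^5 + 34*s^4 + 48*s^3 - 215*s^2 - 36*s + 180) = s^6 - 12*s^5 + 34*s^4 + 48*s^3 - 215*s^2 - 35*s + 181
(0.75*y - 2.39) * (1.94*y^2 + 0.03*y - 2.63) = 1.455*y^3 - 4.6141*y^2 - 2.0442*y + 6.2857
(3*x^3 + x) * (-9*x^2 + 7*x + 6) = -27*x^5 + 21*x^4 + 9*x^3 + 7*x^2 + 6*x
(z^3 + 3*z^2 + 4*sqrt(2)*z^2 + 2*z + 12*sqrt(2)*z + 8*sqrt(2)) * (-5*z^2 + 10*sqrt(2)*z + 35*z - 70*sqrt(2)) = -5*z^5 - 10*sqrt(2)*z^4 + 20*z^4 + 40*sqrt(2)*z^3 + 175*z^3 - 250*z^2 + 190*sqrt(2)*z^2 - 1520*z + 140*sqrt(2)*z - 1120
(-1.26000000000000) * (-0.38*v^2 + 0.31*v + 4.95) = 0.4788*v^2 - 0.3906*v - 6.237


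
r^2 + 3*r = r*(r + 3)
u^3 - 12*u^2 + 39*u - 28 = (u - 7)*(u - 4)*(u - 1)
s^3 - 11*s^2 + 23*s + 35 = (s - 7)*(s - 5)*(s + 1)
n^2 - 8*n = n*(n - 8)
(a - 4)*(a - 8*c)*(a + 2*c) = a^3 - 6*a^2*c - 4*a^2 - 16*a*c^2 + 24*a*c + 64*c^2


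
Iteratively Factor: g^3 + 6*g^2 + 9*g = (g)*(g^2 + 6*g + 9) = g*(g + 3)*(g + 3)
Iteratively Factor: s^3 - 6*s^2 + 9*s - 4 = (s - 1)*(s^2 - 5*s + 4) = (s - 1)^2*(s - 4)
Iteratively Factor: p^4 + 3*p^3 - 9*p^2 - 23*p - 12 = (p + 1)*(p^3 + 2*p^2 - 11*p - 12) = (p + 1)^2*(p^2 + p - 12) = (p + 1)^2*(p + 4)*(p - 3)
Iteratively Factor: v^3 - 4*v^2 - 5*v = (v)*(v^2 - 4*v - 5) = v*(v + 1)*(v - 5)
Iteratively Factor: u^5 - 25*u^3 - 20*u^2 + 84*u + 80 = (u - 5)*(u^4 + 5*u^3 - 20*u - 16) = (u - 5)*(u + 1)*(u^3 + 4*u^2 - 4*u - 16) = (u - 5)*(u + 1)*(u + 2)*(u^2 + 2*u - 8) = (u - 5)*(u - 2)*(u + 1)*(u + 2)*(u + 4)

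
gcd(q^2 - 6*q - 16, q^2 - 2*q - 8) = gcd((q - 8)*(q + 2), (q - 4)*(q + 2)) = q + 2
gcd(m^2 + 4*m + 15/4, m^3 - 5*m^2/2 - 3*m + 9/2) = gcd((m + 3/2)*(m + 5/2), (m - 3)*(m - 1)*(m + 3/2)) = m + 3/2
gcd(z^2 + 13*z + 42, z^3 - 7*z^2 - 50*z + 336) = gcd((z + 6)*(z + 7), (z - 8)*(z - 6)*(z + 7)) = z + 7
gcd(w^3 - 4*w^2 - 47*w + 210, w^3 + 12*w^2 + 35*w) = w + 7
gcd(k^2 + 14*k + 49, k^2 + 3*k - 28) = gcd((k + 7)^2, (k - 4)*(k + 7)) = k + 7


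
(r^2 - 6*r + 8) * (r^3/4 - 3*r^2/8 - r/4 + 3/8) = r^5/4 - 15*r^4/8 + 4*r^3 - 9*r^2/8 - 17*r/4 + 3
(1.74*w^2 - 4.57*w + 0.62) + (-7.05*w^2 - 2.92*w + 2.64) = -5.31*w^2 - 7.49*w + 3.26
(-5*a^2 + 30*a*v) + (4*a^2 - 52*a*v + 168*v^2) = -a^2 - 22*a*v + 168*v^2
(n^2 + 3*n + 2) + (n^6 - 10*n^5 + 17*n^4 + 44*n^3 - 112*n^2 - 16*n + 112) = n^6 - 10*n^5 + 17*n^4 + 44*n^3 - 111*n^2 - 13*n + 114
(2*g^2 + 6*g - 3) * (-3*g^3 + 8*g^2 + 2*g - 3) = -6*g^5 - 2*g^4 + 61*g^3 - 18*g^2 - 24*g + 9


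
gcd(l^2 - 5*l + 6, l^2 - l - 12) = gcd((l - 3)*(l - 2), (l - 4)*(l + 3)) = 1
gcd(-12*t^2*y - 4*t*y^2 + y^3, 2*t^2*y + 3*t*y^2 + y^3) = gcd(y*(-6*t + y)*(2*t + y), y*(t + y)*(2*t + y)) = 2*t*y + y^2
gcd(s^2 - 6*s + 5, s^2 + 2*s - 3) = s - 1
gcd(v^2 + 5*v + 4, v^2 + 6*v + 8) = v + 4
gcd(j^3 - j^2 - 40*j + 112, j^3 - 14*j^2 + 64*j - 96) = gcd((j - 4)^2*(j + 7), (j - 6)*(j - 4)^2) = j^2 - 8*j + 16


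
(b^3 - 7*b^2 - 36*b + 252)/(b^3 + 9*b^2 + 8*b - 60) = (b^2 - 13*b + 42)/(b^2 + 3*b - 10)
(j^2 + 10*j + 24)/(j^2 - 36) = (j + 4)/(j - 6)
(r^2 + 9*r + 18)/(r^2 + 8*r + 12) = (r + 3)/(r + 2)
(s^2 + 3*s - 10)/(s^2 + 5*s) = (s - 2)/s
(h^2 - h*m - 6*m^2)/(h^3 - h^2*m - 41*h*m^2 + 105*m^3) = (h + 2*m)/(h^2 + 2*h*m - 35*m^2)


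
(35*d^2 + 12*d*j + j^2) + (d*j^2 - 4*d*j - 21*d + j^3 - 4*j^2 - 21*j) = 35*d^2 + d*j^2 + 8*d*j - 21*d + j^3 - 3*j^2 - 21*j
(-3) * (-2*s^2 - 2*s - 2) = 6*s^2 + 6*s + 6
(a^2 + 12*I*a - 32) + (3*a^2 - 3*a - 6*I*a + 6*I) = 4*a^2 - 3*a + 6*I*a - 32 + 6*I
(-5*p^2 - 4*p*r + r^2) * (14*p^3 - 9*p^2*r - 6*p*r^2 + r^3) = -70*p^5 - 11*p^4*r + 80*p^3*r^2 + 10*p^2*r^3 - 10*p*r^4 + r^5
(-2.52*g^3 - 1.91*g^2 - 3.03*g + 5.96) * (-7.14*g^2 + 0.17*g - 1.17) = 17.9928*g^5 + 13.209*g^4 + 24.2579*g^3 - 40.8348*g^2 + 4.5583*g - 6.9732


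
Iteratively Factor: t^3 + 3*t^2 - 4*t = (t + 4)*(t^2 - t) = (t - 1)*(t + 4)*(t)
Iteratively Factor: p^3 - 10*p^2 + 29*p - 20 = (p - 4)*(p^2 - 6*p + 5) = (p - 4)*(p - 1)*(p - 5)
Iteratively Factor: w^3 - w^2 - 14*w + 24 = (w - 2)*(w^2 + w - 12) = (w - 2)*(w + 4)*(w - 3)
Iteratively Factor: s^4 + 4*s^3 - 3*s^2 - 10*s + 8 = (s - 1)*(s^3 + 5*s^2 + 2*s - 8) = (s - 1)*(s + 2)*(s^2 + 3*s - 4) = (s - 1)*(s + 2)*(s + 4)*(s - 1)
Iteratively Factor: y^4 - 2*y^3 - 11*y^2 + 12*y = (y + 3)*(y^3 - 5*y^2 + 4*y) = y*(y + 3)*(y^2 - 5*y + 4) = y*(y - 4)*(y + 3)*(y - 1)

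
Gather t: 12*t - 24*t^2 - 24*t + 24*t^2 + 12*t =0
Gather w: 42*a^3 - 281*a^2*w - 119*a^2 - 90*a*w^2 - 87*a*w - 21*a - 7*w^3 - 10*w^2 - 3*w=42*a^3 - 119*a^2 - 21*a - 7*w^3 + w^2*(-90*a - 10) + w*(-281*a^2 - 87*a - 3)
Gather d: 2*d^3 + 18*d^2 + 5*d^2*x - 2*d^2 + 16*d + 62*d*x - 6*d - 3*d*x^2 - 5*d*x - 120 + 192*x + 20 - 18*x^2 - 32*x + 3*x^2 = 2*d^3 + d^2*(5*x + 16) + d*(-3*x^2 + 57*x + 10) - 15*x^2 + 160*x - 100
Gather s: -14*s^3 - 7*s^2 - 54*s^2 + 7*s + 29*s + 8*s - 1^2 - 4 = -14*s^3 - 61*s^2 + 44*s - 5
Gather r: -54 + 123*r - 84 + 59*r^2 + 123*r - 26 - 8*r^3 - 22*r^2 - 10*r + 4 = -8*r^3 + 37*r^2 + 236*r - 160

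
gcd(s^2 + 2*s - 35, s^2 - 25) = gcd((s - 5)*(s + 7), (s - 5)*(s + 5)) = s - 5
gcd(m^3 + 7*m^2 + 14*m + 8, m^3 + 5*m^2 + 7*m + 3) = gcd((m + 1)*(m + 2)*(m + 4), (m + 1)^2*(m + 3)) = m + 1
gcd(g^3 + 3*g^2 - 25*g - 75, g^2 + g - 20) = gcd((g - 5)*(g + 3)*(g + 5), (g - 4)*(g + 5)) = g + 5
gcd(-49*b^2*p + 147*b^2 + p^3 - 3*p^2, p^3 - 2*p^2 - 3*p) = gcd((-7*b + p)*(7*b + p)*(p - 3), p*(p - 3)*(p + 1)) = p - 3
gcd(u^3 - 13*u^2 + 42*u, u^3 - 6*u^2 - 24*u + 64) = 1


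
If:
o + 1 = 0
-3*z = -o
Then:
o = -1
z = -1/3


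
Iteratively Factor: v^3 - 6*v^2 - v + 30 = (v - 5)*(v^2 - v - 6) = (v - 5)*(v - 3)*(v + 2)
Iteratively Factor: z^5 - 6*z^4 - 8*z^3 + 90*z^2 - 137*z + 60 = (z - 1)*(z^4 - 5*z^3 - 13*z^2 + 77*z - 60) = (z - 1)*(z + 4)*(z^3 - 9*z^2 + 23*z - 15) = (z - 3)*(z - 1)*(z + 4)*(z^2 - 6*z + 5) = (z - 5)*(z - 3)*(z - 1)*(z + 4)*(z - 1)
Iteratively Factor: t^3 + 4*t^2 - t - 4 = (t - 1)*(t^2 + 5*t + 4) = (t - 1)*(t + 1)*(t + 4)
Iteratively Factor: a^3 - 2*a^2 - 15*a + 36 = (a - 3)*(a^2 + a - 12) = (a - 3)^2*(a + 4)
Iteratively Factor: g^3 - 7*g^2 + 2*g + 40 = (g + 2)*(g^2 - 9*g + 20) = (g - 4)*(g + 2)*(g - 5)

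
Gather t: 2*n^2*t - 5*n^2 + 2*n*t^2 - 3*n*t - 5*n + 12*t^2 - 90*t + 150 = -5*n^2 - 5*n + t^2*(2*n + 12) + t*(2*n^2 - 3*n - 90) + 150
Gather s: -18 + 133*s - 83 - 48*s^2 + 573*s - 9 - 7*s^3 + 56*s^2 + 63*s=-7*s^3 + 8*s^2 + 769*s - 110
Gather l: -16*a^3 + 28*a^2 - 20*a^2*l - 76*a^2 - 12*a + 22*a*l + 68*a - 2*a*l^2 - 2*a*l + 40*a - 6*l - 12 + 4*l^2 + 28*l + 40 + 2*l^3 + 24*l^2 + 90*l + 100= -16*a^3 - 48*a^2 + 96*a + 2*l^3 + l^2*(28 - 2*a) + l*(-20*a^2 + 20*a + 112) + 128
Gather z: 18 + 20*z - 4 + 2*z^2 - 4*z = 2*z^2 + 16*z + 14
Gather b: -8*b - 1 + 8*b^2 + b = 8*b^2 - 7*b - 1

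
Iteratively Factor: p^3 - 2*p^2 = (p)*(p^2 - 2*p) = p*(p - 2)*(p)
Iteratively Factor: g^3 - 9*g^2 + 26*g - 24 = (g - 3)*(g^2 - 6*g + 8) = (g - 4)*(g - 3)*(g - 2)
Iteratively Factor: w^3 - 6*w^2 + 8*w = (w)*(w^2 - 6*w + 8) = w*(w - 2)*(w - 4)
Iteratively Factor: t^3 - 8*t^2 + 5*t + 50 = (t + 2)*(t^2 - 10*t + 25) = (t - 5)*(t + 2)*(t - 5)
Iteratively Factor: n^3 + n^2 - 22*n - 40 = (n + 4)*(n^2 - 3*n - 10) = (n - 5)*(n + 4)*(n + 2)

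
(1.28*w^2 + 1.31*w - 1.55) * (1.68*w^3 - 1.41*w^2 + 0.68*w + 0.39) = 2.1504*w^5 + 0.396*w^4 - 3.5807*w^3 + 3.5755*w^2 - 0.5431*w - 0.6045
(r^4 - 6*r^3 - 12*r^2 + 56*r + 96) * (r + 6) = r^5 - 48*r^3 - 16*r^2 + 432*r + 576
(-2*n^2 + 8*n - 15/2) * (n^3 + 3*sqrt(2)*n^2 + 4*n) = -2*n^5 - 6*sqrt(2)*n^4 + 8*n^4 - 31*n^3/2 + 24*sqrt(2)*n^3 - 45*sqrt(2)*n^2/2 + 32*n^2 - 30*n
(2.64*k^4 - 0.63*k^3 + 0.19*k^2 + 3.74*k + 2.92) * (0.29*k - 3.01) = 0.7656*k^5 - 8.1291*k^4 + 1.9514*k^3 + 0.5127*k^2 - 10.4106*k - 8.7892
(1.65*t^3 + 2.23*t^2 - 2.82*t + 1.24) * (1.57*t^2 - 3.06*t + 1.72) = 2.5905*t^5 - 1.5479*t^4 - 8.4132*t^3 + 14.4116*t^2 - 8.6448*t + 2.1328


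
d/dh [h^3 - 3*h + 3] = 3*h^2 - 3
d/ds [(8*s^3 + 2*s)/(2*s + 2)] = (8*s^3 + 12*s^2 + 1)/(s^2 + 2*s + 1)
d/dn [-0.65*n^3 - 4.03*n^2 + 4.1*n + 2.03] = -1.95*n^2 - 8.06*n + 4.1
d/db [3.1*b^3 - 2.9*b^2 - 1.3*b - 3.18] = 9.3*b^2 - 5.8*b - 1.3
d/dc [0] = 0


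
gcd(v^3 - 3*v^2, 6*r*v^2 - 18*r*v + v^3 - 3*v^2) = v^2 - 3*v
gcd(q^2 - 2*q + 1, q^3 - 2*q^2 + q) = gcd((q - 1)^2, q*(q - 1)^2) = q^2 - 2*q + 1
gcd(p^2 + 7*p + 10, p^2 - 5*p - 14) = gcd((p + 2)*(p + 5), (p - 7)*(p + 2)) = p + 2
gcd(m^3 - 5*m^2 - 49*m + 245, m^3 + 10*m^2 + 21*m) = m + 7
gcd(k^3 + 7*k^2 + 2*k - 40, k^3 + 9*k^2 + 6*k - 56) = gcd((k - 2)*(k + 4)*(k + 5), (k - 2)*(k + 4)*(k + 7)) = k^2 + 2*k - 8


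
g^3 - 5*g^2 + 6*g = g*(g - 3)*(g - 2)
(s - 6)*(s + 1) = s^2 - 5*s - 6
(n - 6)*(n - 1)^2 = n^3 - 8*n^2 + 13*n - 6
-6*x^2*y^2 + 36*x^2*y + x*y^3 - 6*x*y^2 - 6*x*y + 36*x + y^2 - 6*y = (-6*x + y)*(y - 6)*(x*y + 1)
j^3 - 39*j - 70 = (j - 7)*(j + 2)*(j + 5)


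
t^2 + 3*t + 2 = (t + 1)*(t + 2)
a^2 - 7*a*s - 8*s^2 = (a - 8*s)*(a + s)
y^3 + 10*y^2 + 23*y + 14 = (y + 1)*(y + 2)*(y + 7)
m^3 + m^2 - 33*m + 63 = (m - 3)^2*(m + 7)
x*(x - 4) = x^2 - 4*x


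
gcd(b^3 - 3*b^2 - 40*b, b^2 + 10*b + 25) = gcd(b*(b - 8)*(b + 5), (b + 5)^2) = b + 5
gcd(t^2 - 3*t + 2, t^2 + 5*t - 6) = t - 1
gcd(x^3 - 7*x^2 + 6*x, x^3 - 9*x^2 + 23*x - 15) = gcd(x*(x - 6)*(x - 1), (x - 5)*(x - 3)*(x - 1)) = x - 1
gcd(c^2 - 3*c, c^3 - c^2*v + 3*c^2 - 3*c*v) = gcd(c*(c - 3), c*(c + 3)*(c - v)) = c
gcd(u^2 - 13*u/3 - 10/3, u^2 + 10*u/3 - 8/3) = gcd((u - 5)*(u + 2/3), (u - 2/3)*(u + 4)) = 1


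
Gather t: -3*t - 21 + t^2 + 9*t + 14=t^2 + 6*t - 7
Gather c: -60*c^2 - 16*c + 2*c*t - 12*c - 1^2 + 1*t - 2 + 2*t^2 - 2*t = -60*c^2 + c*(2*t - 28) + 2*t^2 - t - 3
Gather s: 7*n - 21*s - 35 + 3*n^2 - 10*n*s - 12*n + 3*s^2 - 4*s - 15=3*n^2 - 5*n + 3*s^2 + s*(-10*n - 25) - 50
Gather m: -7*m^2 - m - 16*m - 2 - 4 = -7*m^2 - 17*m - 6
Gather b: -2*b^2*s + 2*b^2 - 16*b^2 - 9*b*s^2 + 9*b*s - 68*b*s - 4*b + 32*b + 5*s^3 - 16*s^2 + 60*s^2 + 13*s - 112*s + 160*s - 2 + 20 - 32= b^2*(-2*s - 14) + b*(-9*s^2 - 59*s + 28) + 5*s^3 + 44*s^2 + 61*s - 14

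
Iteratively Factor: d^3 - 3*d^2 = (d - 3)*(d^2) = d*(d - 3)*(d)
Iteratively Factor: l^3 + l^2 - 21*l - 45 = (l + 3)*(l^2 - 2*l - 15) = (l + 3)^2*(l - 5)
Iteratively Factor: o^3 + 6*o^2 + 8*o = (o + 4)*(o^2 + 2*o) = (o + 2)*(o + 4)*(o)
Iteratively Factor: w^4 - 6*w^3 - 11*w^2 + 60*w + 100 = (w + 2)*(w^3 - 8*w^2 + 5*w + 50) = (w - 5)*(w + 2)*(w^2 - 3*w - 10) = (w - 5)*(w + 2)^2*(w - 5)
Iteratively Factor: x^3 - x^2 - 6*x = (x + 2)*(x^2 - 3*x) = (x - 3)*(x + 2)*(x)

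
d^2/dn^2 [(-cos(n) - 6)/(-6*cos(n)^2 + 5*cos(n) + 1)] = (-81*(1 - cos(2*n))^2*cos(n) - 447*(1 - cos(2*n))^2/2 - 565*cos(n) - 781*cos(2*n)/2 + 72*cos(3*n) + 18*cos(5*n) + 1731/2)/((cos(n) - 1)^3*(6*cos(n) + 1)^3)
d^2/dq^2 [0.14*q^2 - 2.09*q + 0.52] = 0.280000000000000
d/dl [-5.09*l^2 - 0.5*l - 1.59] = -10.18*l - 0.5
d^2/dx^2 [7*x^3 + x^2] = 42*x + 2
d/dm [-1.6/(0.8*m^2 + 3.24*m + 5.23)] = (2.56*m + 5.184)/(0.8*m^2 + 3.24*m + 5.23)^2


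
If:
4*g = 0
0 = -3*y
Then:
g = 0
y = 0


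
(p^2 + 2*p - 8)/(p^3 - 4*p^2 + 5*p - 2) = (p + 4)/(p^2 - 2*p + 1)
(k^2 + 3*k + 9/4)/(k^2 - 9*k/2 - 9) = (k + 3/2)/(k - 6)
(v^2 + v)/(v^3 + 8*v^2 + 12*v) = (v + 1)/(v^2 + 8*v + 12)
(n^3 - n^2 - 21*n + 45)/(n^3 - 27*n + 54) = (n + 5)/(n + 6)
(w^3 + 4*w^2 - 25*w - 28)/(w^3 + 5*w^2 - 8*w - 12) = (w^2 + 3*w - 28)/(w^2 + 4*w - 12)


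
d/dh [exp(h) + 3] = exp(h)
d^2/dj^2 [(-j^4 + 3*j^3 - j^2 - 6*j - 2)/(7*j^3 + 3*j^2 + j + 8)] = 4*(-57*j^6 - 393*j^5 - 1014*j^4 - 43*j^3 + 840*j^2 + 663*j + 15)/(343*j^9 + 441*j^8 + 336*j^7 + 1329*j^6 + 1056*j^5 + 561*j^4 + 1489*j^3 + 600*j^2 + 192*j + 512)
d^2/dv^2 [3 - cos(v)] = cos(v)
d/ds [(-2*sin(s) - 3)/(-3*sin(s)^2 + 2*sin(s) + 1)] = 2*(-3*sin(s)^2 - 9*sin(s) + 2)*cos(s)/((sin(s) - 1)^2*(3*sin(s) + 1)^2)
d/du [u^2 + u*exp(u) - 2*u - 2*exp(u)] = u*exp(u) + 2*u - exp(u) - 2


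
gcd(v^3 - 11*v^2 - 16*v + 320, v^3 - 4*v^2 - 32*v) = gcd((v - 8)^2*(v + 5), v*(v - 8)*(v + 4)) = v - 8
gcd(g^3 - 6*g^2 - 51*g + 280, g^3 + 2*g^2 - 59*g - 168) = g^2 - g - 56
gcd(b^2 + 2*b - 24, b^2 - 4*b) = b - 4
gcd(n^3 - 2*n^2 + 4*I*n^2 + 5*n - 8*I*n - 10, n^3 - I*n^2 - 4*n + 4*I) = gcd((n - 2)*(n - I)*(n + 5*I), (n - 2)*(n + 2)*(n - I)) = n^2 + n*(-2 - I) + 2*I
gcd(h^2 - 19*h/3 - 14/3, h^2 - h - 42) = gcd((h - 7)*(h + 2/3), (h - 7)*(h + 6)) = h - 7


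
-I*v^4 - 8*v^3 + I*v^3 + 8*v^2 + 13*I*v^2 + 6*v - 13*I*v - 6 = (v - 6*I)*(v - I)^2*(-I*v + I)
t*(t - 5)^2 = t^3 - 10*t^2 + 25*t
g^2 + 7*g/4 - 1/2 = (g - 1/4)*(g + 2)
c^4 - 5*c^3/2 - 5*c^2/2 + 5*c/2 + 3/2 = (c - 3)*(c - 1)*(c + 1/2)*(c + 1)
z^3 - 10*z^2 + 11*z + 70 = (z - 7)*(z - 5)*(z + 2)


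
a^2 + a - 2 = (a - 1)*(a + 2)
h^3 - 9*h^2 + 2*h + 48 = (h - 8)*(h - 3)*(h + 2)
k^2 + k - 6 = (k - 2)*(k + 3)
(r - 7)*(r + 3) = r^2 - 4*r - 21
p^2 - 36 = (p - 6)*(p + 6)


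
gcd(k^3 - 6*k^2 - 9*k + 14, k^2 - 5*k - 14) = k^2 - 5*k - 14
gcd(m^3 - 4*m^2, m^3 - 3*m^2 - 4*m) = m^2 - 4*m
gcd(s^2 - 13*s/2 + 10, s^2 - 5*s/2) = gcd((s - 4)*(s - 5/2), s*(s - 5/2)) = s - 5/2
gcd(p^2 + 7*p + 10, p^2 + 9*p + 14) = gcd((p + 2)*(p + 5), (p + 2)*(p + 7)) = p + 2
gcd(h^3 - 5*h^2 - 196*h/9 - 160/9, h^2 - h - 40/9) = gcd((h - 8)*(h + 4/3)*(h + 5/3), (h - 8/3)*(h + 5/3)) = h + 5/3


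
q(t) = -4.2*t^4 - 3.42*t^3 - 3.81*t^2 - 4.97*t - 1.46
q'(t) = -16.8*t^3 - 10.26*t^2 - 7.62*t - 4.97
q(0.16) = -2.37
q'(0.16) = -6.52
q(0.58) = -6.77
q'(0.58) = -16.12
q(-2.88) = -226.00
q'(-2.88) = 333.19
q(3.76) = -1095.27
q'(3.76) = -1071.72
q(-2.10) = -57.83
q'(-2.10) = 121.37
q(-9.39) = -30111.33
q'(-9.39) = 13071.26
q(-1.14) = -2.77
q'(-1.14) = 15.27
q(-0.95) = -0.67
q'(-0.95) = 7.41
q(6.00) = -6350.36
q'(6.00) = -4048.85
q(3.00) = -483.20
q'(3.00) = -573.77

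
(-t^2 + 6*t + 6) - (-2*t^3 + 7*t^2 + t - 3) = 2*t^3 - 8*t^2 + 5*t + 9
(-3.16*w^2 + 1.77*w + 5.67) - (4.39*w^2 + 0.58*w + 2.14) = -7.55*w^2 + 1.19*w + 3.53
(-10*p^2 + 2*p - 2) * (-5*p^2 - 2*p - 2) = 50*p^4 + 10*p^3 + 26*p^2 + 4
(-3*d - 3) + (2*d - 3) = -d - 6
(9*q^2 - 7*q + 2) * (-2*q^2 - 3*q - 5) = -18*q^4 - 13*q^3 - 28*q^2 + 29*q - 10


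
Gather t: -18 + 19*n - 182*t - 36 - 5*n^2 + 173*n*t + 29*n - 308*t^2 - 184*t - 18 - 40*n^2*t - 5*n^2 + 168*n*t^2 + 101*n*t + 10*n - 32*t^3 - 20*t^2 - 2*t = -10*n^2 + 58*n - 32*t^3 + t^2*(168*n - 328) + t*(-40*n^2 + 274*n - 368) - 72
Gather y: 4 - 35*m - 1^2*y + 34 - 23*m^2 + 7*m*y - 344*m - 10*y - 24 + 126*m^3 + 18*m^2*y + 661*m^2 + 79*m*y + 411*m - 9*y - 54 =126*m^3 + 638*m^2 + 32*m + y*(18*m^2 + 86*m - 20) - 40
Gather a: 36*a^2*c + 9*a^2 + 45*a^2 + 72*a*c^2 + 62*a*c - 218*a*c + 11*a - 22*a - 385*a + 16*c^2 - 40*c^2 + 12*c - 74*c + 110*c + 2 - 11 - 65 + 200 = a^2*(36*c + 54) + a*(72*c^2 - 156*c - 396) - 24*c^2 + 48*c + 126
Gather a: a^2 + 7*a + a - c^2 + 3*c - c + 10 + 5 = a^2 + 8*a - c^2 + 2*c + 15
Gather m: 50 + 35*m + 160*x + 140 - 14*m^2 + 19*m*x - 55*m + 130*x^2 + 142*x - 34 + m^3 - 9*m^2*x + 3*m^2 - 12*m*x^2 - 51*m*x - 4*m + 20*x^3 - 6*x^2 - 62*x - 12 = m^3 + m^2*(-9*x - 11) + m*(-12*x^2 - 32*x - 24) + 20*x^3 + 124*x^2 + 240*x + 144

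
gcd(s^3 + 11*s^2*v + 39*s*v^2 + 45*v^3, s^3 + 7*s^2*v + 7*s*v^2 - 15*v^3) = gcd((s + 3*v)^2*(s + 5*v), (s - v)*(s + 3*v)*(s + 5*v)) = s^2 + 8*s*v + 15*v^2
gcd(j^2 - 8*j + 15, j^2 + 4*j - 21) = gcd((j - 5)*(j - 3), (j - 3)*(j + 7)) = j - 3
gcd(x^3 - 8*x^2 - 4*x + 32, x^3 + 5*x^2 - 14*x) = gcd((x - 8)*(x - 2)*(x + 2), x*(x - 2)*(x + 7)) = x - 2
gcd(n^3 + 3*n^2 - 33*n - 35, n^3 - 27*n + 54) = 1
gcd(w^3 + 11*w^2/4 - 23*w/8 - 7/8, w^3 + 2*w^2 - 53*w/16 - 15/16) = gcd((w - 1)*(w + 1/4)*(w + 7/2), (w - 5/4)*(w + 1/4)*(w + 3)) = w + 1/4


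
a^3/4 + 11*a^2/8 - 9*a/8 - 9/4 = (a/4 + 1/4)*(a - 3/2)*(a + 6)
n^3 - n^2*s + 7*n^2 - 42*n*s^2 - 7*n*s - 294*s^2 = (n + 7)*(n - 7*s)*(n + 6*s)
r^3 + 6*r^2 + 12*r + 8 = (r + 2)^3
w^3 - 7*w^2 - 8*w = w*(w - 8)*(w + 1)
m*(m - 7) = m^2 - 7*m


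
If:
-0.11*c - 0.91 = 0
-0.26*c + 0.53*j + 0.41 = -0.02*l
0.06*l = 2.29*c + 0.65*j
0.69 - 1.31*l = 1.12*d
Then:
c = -8.27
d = 306.22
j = 5.03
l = -261.28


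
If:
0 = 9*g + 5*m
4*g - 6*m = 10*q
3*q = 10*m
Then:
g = 0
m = 0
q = 0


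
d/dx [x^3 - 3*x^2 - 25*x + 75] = 3*x^2 - 6*x - 25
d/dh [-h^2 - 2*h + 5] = -2*h - 2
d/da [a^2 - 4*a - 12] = 2*a - 4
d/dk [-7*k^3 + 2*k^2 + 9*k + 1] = -21*k^2 + 4*k + 9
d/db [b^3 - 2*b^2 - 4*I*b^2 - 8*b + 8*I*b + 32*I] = 3*b^2 - 4*b - 8*I*b - 8 + 8*I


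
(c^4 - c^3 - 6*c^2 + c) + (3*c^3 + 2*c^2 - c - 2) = c^4 + 2*c^3 - 4*c^2 - 2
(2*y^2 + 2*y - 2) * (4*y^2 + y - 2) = 8*y^4 + 10*y^3 - 10*y^2 - 6*y + 4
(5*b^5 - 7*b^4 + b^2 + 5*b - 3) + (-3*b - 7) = 5*b^5 - 7*b^4 + b^2 + 2*b - 10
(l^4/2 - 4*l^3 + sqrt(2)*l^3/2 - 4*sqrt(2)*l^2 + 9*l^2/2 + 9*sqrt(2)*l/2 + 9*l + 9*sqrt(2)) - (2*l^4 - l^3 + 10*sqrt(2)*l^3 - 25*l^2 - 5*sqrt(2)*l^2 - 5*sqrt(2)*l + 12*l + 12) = -3*l^4/2 - 19*sqrt(2)*l^3/2 - 3*l^3 + sqrt(2)*l^2 + 59*l^2/2 - 3*l + 19*sqrt(2)*l/2 - 12 + 9*sqrt(2)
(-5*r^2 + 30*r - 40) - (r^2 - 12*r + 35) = -6*r^2 + 42*r - 75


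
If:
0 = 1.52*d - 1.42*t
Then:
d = 0.934210526315789*t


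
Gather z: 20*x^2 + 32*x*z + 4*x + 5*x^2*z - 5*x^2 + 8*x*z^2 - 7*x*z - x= 15*x^2 + 8*x*z^2 + 3*x + z*(5*x^2 + 25*x)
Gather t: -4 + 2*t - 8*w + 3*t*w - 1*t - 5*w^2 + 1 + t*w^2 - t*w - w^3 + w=t*(w^2 + 2*w + 1) - w^3 - 5*w^2 - 7*w - 3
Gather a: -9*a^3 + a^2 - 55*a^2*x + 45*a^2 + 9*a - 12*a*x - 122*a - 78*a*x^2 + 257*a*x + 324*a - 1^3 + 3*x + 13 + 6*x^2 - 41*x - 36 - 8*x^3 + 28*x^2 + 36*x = -9*a^3 + a^2*(46 - 55*x) + a*(-78*x^2 + 245*x + 211) - 8*x^3 + 34*x^2 - 2*x - 24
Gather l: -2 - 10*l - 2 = -10*l - 4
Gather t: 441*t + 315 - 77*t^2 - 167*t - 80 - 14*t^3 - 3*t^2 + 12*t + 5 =-14*t^3 - 80*t^2 + 286*t + 240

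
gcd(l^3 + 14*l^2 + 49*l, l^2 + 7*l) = l^2 + 7*l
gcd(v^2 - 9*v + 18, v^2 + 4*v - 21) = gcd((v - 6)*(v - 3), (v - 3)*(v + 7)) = v - 3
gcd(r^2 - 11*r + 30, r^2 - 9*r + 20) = r - 5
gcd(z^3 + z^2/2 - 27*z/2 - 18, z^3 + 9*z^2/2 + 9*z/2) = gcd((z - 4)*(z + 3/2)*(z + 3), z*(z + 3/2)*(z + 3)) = z^2 + 9*z/2 + 9/2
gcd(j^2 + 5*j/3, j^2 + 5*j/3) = j^2 + 5*j/3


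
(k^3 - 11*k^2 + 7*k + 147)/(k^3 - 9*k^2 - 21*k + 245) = (k + 3)/(k + 5)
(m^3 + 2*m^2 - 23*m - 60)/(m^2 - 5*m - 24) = (m^2 - m - 20)/(m - 8)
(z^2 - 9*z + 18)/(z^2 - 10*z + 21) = (z - 6)/(z - 7)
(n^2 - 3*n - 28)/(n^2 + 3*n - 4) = (n - 7)/(n - 1)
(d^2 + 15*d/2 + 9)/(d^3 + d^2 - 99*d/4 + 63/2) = 2*(2*d + 3)/(4*d^2 - 20*d + 21)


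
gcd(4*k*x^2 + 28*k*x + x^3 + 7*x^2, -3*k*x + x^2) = x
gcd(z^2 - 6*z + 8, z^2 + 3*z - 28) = z - 4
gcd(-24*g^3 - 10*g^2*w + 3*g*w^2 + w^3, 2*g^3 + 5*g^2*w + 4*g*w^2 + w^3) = 2*g + w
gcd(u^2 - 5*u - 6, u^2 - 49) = 1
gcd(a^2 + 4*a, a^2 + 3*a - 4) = a + 4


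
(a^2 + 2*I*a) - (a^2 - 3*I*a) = 5*I*a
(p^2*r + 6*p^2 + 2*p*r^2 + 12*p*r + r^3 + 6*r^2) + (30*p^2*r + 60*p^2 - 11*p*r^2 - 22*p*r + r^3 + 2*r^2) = 31*p^2*r + 66*p^2 - 9*p*r^2 - 10*p*r + 2*r^3 + 8*r^2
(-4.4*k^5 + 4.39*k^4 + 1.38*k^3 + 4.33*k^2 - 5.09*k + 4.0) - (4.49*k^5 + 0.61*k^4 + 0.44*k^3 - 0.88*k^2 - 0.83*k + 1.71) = -8.89*k^5 + 3.78*k^4 + 0.94*k^3 + 5.21*k^2 - 4.26*k + 2.29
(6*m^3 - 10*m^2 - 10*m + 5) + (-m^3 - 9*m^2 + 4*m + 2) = 5*m^3 - 19*m^2 - 6*m + 7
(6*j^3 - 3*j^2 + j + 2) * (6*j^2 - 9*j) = 36*j^5 - 72*j^4 + 33*j^3 + 3*j^2 - 18*j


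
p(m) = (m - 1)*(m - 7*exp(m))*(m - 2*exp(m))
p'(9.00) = 15620582309.46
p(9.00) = 7348666393.00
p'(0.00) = -5.00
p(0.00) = -14.00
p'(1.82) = 1184.63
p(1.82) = 357.11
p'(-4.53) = 69.15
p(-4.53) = -115.92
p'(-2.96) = 29.71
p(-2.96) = -40.31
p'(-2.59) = 22.71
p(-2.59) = -30.64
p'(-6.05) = 121.28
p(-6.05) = -258.95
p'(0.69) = 18.21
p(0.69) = -13.56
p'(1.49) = 441.20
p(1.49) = 106.99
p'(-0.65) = -0.44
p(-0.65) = -12.03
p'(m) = (1 - 7*exp(m))*(m - 1)*(m - 2*exp(m)) + (1 - 2*exp(m))*(m - 1)*(m - 7*exp(m)) + (m - 7*exp(m))*(m - 2*exp(m))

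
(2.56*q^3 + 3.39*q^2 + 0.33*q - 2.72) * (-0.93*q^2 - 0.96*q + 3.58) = -2.3808*q^5 - 5.6103*q^4 + 5.6035*q^3 + 14.349*q^2 + 3.7926*q - 9.7376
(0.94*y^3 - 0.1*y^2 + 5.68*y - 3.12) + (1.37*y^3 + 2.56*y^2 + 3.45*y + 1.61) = 2.31*y^3 + 2.46*y^2 + 9.13*y - 1.51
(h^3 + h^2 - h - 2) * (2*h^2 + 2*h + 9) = 2*h^5 + 4*h^4 + 9*h^3 + 3*h^2 - 13*h - 18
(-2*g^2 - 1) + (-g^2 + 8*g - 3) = -3*g^2 + 8*g - 4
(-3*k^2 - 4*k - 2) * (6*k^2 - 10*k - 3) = -18*k^4 + 6*k^3 + 37*k^2 + 32*k + 6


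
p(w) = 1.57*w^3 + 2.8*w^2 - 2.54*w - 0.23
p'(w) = 4.71*w^2 + 5.6*w - 2.54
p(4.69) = 211.41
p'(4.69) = 127.33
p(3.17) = 69.87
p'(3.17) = 62.54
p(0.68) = -0.17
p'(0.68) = 3.45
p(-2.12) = 2.78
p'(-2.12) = 6.76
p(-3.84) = -38.09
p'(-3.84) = 45.41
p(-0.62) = 2.05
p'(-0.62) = -4.20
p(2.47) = 34.24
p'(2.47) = 40.03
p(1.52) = 7.89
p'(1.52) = 16.85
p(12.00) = 3085.45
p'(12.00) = 742.90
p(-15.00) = -4630.88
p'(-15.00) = 973.21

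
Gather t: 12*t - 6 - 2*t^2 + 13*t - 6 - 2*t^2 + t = -4*t^2 + 26*t - 12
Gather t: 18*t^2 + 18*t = 18*t^2 + 18*t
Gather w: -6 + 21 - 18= -3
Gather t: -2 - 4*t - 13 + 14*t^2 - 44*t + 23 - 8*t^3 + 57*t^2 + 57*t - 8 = -8*t^3 + 71*t^2 + 9*t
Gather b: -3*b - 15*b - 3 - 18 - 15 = -18*b - 36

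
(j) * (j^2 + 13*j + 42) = j^3 + 13*j^2 + 42*j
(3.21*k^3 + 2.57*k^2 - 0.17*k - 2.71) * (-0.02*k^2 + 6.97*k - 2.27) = -0.0642*k^5 + 22.3223*k^4 + 10.6296*k^3 - 6.9646*k^2 - 18.5028*k + 6.1517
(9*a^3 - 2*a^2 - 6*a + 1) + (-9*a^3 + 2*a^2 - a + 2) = 3 - 7*a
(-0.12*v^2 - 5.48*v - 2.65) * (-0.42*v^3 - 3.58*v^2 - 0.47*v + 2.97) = 0.0504*v^5 + 2.7312*v^4 + 20.7878*v^3 + 11.7062*v^2 - 15.0301*v - 7.8705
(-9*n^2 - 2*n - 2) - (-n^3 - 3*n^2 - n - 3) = n^3 - 6*n^2 - n + 1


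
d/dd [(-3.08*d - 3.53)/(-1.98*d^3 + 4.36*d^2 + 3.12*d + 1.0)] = (-12.1968*d^3 - 7.5394*d^2 + 30.7816*d + 7.9336)/(3.9204*d^6 - 17.2656*d^5 + 6.6544*d^4 + 23.2464*d^3 + 18.4544*d^2 + 6.24*d + 1.0)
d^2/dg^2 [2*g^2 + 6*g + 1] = 4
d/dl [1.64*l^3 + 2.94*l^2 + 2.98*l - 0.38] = 4.92*l^2 + 5.88*l + 2.98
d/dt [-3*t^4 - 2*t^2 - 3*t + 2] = -12*t^3 - 4*t - 3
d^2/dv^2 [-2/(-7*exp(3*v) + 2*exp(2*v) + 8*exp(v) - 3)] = 2*((-63*exp(2*v) + 8*exp(v) + 8)*(7*exp(3*v) - 2*exp(2*v) - 8*exp(v) + 3) + 2*(-21*exp(2*v) + 4*exp(v) + 8)^2*exp(v))*exp(v)/(7*exp(3*v) - 2*exp(2*v) - 8*exp(v) + 3)^3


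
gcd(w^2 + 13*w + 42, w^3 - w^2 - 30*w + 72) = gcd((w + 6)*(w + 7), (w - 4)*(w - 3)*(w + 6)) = w + 6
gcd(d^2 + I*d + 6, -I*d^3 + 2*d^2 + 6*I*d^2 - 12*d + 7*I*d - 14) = 1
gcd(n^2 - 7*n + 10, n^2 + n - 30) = n - 5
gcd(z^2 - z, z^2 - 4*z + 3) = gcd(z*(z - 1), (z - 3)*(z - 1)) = z - 1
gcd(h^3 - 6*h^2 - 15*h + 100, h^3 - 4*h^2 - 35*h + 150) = h^2 - 10*h + 25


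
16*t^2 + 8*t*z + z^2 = (4*t + z)^2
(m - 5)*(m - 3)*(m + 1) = m^3 - 7*m^2 + 7*m + 15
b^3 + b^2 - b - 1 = (b - 1)*(b + 1)^2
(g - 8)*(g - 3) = g^2 - 11*g + 24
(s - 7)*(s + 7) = s^2 - 49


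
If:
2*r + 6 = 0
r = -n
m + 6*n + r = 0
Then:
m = -15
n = 3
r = -3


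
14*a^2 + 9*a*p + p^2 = (2*a + p)*(7*a + p)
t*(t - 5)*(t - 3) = t^3 - 8*t^2 + 15*t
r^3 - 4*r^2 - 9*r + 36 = (r - 4)*(r - 3)*(r + 3)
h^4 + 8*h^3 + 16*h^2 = h^2*(h + 4)^2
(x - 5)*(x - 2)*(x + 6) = x^3 - x^2 - 32*x + 60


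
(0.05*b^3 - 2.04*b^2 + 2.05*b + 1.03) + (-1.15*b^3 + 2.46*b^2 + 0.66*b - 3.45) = -1.1*b^3 + 0.42*b^2 + 2.71*b - 2.42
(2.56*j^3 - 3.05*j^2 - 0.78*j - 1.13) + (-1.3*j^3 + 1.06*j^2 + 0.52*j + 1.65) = 1.26*j^3 - 1.99*j^2 - 0.26*j + 0.52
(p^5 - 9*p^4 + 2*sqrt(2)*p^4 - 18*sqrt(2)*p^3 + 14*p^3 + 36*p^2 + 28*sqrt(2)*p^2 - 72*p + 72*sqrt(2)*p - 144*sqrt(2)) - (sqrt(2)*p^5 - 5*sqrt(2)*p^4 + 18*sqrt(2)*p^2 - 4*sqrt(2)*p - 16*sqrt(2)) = -sqrt(2)*p^5 + p^5 - 9*p^4 + 7*sqrt(2)*p^4 - 18*sqrt(2)*p^3 + 14*p^3 + 10*sqrt(2)*p^2 + 36*p^2 - 72*p + 76*sqrt(2)*p - 128*sqrt(2)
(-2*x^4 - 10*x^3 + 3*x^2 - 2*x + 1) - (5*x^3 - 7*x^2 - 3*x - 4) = -2*x^4 - 15*x^3 + 10*x^2 + x + 5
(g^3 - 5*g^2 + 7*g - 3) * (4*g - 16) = 4*g^4 - 36*g^3 + 108*g^2 - 124*g + 48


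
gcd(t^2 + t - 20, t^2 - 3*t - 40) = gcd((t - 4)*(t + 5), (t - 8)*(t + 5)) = t + 5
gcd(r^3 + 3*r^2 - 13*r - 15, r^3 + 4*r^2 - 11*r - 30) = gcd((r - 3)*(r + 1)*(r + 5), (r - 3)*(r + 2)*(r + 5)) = r^2 + 2*r - 15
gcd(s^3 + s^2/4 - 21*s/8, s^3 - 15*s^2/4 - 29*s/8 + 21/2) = s^2 + s/4 - 21/8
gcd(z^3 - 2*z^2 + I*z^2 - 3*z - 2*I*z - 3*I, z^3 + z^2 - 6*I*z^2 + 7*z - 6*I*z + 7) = z^2 + z*(1 + I) + I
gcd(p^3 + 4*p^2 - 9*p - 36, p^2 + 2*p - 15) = p - 3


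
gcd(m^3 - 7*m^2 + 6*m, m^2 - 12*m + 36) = m - 6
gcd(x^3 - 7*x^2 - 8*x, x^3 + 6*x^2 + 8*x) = x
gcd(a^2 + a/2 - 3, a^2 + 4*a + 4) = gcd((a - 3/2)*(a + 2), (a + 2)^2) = a + 2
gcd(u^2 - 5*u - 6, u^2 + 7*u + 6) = u + 1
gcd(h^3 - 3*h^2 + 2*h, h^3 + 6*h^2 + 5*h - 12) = h - 1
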